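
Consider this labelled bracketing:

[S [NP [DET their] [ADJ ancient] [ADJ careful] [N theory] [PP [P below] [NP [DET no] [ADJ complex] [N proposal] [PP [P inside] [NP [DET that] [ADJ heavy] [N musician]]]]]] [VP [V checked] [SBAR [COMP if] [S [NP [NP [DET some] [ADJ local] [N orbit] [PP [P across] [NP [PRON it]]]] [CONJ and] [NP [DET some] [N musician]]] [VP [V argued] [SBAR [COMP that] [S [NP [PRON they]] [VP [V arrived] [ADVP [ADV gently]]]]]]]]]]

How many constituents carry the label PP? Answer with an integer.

The PP constituents are: [PP below no complex proposal inside that heavy musician]; [PP inside that heavy musician]; [PP across it]. Total: 3.

3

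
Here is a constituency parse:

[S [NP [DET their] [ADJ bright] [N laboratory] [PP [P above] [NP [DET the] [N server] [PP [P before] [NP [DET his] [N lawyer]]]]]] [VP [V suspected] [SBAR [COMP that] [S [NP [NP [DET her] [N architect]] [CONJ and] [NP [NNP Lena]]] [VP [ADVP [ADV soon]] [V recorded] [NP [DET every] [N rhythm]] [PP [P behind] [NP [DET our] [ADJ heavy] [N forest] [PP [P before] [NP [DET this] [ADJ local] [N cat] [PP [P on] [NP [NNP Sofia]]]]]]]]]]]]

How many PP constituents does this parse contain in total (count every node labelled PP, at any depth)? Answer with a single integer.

Scanning left to right, an opening `[PP` appears at word positions 4, 7, 20, 24, 28 — 5 in total.

5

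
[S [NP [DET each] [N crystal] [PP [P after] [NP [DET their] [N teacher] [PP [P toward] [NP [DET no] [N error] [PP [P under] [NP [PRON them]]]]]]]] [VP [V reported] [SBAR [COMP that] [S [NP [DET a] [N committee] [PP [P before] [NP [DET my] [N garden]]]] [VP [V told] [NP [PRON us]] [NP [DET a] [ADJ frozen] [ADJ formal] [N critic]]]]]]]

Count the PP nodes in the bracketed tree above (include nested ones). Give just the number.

Listing each PP by its span: [PP after their teacher toward no error under them]; [PP toward no error under them]; [PP under them]; [PP before my garden] — that makes 4.

4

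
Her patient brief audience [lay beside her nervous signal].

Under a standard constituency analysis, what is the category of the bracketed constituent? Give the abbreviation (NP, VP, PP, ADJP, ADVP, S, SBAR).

The bracketed span "lay beside her nervous signal" is headed by "lay", making it a verb phrase (VP).

VP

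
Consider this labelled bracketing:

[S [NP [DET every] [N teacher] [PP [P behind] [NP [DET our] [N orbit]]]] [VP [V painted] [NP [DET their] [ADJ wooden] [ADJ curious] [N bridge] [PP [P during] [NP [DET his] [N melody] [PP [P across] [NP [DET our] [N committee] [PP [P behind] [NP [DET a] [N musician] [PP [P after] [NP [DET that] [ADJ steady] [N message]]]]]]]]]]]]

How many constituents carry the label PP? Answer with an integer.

The PP constituents are: [PP behind our orbit]; [PP during his melody across our committee behind a musician after that steady message]; [PP across our committee behind a musician after that steady message]; [PP behind a musician after that steady message]; [PP after that steady message]. Total: 5.

5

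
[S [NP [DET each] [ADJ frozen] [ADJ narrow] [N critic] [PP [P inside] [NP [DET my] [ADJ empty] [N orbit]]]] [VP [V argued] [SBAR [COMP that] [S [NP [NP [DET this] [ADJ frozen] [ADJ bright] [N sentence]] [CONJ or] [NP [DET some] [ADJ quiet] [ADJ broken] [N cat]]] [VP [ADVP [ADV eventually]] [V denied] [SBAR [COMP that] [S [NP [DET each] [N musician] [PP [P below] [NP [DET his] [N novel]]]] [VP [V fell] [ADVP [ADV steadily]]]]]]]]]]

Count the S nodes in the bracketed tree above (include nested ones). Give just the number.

3

Scanning left to right, an opening `[S` appears at word positions 1, 11, 23 — 3 in total.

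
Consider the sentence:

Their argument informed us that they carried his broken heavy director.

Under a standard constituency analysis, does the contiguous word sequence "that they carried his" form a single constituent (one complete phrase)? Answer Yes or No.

No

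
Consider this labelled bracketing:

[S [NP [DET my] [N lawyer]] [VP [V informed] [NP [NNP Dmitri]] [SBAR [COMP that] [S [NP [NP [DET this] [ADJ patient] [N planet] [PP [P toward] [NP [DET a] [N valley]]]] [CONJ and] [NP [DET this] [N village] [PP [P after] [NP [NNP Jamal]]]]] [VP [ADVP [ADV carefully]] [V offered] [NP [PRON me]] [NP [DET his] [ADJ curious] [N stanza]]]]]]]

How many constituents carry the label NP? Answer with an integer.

Listing each NP by its span: [NP my lawyer]; [NP Dmitri]; [NP this patient planet toward a valley and this village after Jamal]; [NP this patient planet toward a valley]; [NP a valley]; [NP this village after Jamal] … — that makes 9.

9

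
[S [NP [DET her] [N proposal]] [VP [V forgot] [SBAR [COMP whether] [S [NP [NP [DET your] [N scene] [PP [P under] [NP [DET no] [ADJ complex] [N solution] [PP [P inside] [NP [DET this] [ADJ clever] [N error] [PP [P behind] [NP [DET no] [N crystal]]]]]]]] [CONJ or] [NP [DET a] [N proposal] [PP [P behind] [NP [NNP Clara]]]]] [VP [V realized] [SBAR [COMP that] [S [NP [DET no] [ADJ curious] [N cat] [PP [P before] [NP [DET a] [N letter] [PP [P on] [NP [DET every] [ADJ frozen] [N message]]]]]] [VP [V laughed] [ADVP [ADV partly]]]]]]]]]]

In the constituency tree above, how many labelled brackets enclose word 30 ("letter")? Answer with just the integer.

Path from the root down to the word: S → VP → SBAR → S → VP → SBAR → S → NP → PP → NP → N. That is 11 enclosing brackets.

11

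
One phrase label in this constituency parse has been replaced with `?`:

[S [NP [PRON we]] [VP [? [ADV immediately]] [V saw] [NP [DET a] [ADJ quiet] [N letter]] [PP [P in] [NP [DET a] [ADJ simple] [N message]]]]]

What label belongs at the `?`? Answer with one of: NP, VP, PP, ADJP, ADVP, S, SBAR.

ADVP

Looking at what the `?` directly dominates — ADV 'immediately' — this is an adverb phrase (ADVP).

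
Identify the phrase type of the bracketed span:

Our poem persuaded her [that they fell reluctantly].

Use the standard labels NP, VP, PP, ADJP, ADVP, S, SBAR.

SBAR

The span is built around the complementizer "that" — a subordinate clause (SBAR).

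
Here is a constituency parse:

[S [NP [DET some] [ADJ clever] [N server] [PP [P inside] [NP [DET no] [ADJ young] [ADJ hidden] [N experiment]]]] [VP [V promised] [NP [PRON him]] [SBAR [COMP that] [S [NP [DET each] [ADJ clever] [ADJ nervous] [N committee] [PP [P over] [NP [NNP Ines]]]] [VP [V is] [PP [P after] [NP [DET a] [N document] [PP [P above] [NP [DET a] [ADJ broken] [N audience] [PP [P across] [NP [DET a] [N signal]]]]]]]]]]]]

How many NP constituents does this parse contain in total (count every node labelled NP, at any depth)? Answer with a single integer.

8

The NP constituents are: [NP some clever server inside no young hidden experiment]; [NP no young hidden experiment]; [NP him]; [NP each clever nervous committee over Ines]; [NP Ines]; [NP a document above a broken audience across a signal] …. Total: 8.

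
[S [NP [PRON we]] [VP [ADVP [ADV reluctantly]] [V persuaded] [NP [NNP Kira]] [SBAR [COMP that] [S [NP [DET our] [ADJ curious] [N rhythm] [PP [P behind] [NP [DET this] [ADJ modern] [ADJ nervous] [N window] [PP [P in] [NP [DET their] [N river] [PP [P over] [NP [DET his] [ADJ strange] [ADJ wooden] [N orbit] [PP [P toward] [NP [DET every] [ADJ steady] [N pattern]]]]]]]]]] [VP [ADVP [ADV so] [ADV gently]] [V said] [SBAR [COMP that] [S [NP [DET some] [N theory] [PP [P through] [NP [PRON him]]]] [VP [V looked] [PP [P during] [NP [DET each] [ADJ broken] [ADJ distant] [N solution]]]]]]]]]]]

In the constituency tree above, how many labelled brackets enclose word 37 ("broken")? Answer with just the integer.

11

Path from the root down to the word: S → VP → SBAR → S → VP → SBAR → S → VP → PP → NP → ADJ. That is 11 enclosing brackets.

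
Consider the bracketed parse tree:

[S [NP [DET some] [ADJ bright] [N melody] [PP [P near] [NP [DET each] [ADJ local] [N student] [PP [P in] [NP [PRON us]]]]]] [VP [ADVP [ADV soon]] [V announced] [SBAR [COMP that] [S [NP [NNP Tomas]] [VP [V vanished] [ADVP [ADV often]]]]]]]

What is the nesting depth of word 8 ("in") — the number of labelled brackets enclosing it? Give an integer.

6

Path from the root down to the word: S → NP → PP → NP → PP → P. That is 6 enclosing brackets.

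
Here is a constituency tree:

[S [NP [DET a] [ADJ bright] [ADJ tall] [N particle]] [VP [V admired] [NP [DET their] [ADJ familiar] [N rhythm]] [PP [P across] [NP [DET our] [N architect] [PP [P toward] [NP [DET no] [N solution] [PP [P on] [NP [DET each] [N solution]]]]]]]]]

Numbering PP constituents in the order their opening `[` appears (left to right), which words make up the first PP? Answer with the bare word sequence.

The PP opening brackets appear, in order, over: "across our architect toward no solution on each solution"; "toward no solution on each solution"; "on each solution". The first one spans "across our architect toward no solution on each solution".

across our architect toward no solution on each solution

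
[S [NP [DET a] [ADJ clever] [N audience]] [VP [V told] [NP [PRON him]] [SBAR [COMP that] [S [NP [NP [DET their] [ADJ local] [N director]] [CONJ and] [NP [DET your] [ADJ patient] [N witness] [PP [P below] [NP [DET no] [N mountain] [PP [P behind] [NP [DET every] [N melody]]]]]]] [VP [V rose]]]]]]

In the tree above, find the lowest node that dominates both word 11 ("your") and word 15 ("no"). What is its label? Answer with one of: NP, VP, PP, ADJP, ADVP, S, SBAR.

NP

Word 11 lies under S → VP → SBAR → S → NP → NP → DET; word 15 lies under S → VP → SBAR → S → NP → NP → PP → NP → DET. The lowest shared node is the NP.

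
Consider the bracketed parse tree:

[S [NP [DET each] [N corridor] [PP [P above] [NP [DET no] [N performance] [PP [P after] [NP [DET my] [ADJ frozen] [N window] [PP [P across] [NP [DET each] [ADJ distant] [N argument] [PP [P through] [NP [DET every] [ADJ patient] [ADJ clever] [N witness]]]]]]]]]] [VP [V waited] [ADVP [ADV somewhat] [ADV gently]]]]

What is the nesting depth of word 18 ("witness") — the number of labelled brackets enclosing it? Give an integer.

11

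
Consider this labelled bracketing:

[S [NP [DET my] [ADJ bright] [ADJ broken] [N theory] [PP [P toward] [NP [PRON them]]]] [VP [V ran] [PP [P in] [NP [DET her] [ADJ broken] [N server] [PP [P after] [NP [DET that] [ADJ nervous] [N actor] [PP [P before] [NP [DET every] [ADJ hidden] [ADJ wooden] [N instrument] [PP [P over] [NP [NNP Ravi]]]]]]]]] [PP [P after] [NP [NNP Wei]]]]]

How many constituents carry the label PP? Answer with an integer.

6

Listing each PP by its span: [PP toward them]; [PP in her broken server after that nervous actor before every hidden wooden instrument over Ravi]; [PP after that nervous actor before every hidden wooden instrument over Ravi]; [PP before every hidden wooden instrument over Ravi]; [PP over Ravi]; [PP after Wei] — that makes 6.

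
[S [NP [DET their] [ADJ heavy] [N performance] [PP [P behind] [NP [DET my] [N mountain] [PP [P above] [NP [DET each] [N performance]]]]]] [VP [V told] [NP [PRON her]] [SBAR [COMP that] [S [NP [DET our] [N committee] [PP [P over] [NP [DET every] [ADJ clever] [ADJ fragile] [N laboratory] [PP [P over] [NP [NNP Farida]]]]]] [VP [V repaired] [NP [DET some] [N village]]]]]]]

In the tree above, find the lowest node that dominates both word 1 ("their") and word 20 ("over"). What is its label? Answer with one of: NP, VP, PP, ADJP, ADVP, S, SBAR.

The smallest bracket enclosing both words is [S their heavy performance behind my mountain above each performance told her that our committee over every clever fragile laboratory over Farida repaired some village], so the label is S.

S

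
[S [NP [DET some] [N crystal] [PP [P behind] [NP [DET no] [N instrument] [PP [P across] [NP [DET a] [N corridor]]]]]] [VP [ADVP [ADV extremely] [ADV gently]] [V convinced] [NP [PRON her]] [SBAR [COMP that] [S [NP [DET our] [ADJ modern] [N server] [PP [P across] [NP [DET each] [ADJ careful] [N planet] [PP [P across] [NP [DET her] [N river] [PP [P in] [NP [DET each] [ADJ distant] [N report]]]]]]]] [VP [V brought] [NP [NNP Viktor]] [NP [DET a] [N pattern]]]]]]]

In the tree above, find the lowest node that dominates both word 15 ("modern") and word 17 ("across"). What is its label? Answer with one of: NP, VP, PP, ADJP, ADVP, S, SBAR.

Both words fall inside [NP our modern server across each careful planet across her river in each distant report] (words 14–27), and no smaller constituent contains them both. Label: NP.

NP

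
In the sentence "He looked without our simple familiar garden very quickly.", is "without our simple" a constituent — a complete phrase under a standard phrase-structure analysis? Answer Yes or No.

The smallest constituent containing the whole sequence is the prepositional phrase [PP without our simple familiar garden], but the sequence is only part of it — it straddles the boundary between preposition "without" and noun phrase "our simple familiar garden".

No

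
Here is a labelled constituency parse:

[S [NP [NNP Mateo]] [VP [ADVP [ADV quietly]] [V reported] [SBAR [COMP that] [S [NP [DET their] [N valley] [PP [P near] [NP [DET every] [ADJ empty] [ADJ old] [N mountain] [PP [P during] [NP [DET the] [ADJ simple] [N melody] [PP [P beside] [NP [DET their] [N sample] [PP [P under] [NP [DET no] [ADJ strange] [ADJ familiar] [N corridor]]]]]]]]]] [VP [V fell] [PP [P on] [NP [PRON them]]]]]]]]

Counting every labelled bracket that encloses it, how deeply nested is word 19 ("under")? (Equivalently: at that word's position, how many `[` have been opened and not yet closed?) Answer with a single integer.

The word sits inside P, which is inside PP, inside NP, inside PP, inside NP, inside PP, inside NP, inside PP, inside NP, inside S, inside SBAR, inside VP, inside S — 13 brackets in all.

13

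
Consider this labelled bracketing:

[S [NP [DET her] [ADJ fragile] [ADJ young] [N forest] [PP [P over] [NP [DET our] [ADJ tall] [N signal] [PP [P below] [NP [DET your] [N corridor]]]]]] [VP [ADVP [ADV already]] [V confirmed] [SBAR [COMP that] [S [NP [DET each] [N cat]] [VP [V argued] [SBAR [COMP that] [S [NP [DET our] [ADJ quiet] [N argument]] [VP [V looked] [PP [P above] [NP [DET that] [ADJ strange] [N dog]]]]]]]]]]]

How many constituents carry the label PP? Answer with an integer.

3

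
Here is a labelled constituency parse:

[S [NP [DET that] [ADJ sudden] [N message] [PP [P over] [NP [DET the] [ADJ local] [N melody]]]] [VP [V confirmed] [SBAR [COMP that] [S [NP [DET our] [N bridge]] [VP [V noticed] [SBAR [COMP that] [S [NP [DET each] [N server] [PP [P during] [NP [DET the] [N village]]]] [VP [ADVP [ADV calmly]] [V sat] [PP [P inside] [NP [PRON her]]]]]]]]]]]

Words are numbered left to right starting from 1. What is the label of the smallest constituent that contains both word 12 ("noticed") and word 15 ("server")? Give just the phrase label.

VP

The smallest bracket enclosing both words is [VP noticed that each server during the village calmly sat inside her], so the label is VP.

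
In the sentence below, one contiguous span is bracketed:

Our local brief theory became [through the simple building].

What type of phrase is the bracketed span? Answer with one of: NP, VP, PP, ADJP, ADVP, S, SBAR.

PP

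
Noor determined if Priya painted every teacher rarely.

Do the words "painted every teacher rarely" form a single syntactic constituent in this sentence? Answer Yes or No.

Yes

The sequence corresponds to a single VP node — the verb phrase "painted every teacher rarely".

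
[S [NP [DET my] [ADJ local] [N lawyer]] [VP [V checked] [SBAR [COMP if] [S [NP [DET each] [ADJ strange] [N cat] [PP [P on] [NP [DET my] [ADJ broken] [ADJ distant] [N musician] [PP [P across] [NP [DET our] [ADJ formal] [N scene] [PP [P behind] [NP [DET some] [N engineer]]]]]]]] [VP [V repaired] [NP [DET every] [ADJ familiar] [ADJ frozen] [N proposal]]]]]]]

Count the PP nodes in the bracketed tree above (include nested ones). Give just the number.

3

The PP constituents are: [PP on my broken distant musician across our formal scene behind some engineer]; [PP across our formal scene behind some engineer]; [PP behind some engineer]. Total: 3.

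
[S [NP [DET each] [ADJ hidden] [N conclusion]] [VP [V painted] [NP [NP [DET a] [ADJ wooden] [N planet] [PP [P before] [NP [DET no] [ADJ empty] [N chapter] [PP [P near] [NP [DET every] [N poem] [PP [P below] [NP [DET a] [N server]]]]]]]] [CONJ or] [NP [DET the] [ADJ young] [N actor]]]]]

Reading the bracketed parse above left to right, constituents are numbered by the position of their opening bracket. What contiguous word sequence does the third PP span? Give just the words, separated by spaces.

below a server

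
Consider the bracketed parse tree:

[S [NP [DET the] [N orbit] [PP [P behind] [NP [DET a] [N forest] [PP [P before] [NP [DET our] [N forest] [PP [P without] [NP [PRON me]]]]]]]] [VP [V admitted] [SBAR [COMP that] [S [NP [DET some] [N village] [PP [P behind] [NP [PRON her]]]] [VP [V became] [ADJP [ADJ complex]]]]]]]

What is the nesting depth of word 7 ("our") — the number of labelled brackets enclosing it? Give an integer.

The word sits inside DET, which is inside NP, inside PP, inside NP, inside PP, inside NP, inside S — 7 brackets in all.

7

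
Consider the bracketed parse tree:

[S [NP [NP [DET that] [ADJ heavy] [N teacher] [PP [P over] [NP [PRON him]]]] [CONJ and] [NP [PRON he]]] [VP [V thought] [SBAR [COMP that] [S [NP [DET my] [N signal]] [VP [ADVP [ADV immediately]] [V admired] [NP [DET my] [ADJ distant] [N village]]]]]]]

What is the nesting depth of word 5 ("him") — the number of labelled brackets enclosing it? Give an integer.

The word sits inside PRON, which is inside NP, inside PP, inside NP, inside NP, inside S — 6 brackets in all.

6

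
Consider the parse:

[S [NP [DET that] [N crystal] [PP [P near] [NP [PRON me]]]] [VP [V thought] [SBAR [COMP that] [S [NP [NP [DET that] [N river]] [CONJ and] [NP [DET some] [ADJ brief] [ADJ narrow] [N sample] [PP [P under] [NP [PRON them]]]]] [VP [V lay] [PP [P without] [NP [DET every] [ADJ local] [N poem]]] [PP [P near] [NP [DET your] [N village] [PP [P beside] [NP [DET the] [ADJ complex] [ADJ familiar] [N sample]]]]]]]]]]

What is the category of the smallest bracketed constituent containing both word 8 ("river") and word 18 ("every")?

S

The smallest bracket enclosing both words is [S that river and some brief narrow sample under them lay without every local poem near your village beside the complex familiar sample], so the label is S.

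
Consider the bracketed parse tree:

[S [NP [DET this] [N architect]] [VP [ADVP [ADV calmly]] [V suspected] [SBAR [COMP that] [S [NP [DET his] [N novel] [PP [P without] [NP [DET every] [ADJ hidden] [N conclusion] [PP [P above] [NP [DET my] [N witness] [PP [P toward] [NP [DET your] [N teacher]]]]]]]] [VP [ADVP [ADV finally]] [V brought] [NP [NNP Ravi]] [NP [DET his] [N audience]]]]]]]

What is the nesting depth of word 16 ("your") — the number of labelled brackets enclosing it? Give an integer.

12

Counting open brackets not yet closed at "your": [S [VP [SBAR [S [NP [PP [NP [PP [NP [PP [NP [DET = 12.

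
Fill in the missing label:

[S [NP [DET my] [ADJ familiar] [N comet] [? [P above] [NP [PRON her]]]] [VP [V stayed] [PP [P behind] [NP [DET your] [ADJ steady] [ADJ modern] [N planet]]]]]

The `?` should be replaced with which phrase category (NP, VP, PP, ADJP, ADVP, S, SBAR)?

The `?` node immediately contains: P 'above', NP. That is the internal structure of a prepositional phrase, so the label is PP.

PP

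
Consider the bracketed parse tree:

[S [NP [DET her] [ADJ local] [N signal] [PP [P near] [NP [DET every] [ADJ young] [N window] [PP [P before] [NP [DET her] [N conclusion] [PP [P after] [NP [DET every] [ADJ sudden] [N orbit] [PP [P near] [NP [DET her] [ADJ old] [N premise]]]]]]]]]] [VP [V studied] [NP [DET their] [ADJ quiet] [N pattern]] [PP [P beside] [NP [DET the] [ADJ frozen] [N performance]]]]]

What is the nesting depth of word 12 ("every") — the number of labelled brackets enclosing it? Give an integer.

9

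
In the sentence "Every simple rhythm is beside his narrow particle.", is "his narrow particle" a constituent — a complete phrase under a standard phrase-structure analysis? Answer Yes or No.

Yes

"his narrow particle" is exactly the noun phrase [NP his narrow particle], a complete constituent.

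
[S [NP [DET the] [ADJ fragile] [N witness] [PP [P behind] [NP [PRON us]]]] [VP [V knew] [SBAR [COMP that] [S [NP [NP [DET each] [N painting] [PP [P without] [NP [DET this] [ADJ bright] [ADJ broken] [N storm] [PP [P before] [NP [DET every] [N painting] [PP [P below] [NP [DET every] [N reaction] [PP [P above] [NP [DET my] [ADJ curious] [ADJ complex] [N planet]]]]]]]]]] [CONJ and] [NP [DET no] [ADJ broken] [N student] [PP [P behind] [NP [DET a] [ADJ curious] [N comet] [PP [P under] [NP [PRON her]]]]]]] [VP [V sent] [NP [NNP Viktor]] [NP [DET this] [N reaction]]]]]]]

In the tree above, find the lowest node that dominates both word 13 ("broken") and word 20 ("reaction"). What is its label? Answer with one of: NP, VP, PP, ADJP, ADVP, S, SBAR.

NP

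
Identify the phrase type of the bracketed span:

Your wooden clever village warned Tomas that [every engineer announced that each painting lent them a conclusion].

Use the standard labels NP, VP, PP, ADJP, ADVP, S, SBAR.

S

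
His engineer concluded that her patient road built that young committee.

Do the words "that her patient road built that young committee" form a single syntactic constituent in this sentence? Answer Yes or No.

Yes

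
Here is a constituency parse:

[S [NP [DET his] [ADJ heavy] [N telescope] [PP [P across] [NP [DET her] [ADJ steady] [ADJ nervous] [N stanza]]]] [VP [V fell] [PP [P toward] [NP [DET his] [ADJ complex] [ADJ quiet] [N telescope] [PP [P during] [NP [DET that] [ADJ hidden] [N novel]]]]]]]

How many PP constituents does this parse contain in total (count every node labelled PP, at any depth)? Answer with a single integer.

Scanning left to right, an opening `[PP` appears at word positions 4, 10, 15 — 3 in total.

3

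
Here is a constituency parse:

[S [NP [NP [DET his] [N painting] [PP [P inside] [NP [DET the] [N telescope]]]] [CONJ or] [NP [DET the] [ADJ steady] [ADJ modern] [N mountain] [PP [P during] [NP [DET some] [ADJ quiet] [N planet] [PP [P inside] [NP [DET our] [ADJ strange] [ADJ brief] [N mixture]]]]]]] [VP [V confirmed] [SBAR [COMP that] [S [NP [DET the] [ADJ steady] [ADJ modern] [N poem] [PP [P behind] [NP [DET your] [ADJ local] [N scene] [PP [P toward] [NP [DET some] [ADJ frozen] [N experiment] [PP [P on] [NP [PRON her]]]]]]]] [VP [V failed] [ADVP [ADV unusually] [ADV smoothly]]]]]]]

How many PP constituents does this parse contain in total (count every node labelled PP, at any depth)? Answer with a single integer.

Listing each PP by its span: [PP inside the telescope]; [PP during some quiet planet inside our strange brief mixture]; [PP inside our strange brief mixture]; [PP behind your local scene toward some frozen experiment on her]; [PP toward some frozen experiment on her]; [PP on her] — that makes 6.

6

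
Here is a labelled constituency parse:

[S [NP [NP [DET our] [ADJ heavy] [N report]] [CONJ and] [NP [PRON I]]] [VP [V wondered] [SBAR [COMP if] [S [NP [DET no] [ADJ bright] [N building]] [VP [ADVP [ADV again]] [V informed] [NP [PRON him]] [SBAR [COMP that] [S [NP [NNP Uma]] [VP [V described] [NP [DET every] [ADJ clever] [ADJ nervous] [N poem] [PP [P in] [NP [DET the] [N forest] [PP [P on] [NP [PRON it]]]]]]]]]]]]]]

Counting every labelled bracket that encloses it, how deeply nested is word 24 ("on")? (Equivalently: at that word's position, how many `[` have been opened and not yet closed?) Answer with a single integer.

Counting open brackets not yet closed at "on": [S [VP [SBAR [S [VP [SBAR [S [VP [NP [PP [NP [PP [P = 13.

13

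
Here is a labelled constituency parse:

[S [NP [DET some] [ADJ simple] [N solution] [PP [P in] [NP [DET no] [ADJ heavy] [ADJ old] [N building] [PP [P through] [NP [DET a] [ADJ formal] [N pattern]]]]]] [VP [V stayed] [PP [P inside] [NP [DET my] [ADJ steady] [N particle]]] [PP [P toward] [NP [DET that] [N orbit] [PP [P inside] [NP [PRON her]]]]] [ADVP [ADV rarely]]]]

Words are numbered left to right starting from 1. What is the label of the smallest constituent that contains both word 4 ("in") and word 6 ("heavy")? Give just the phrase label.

PP

Word 4 lies under S → NP → PP → P; word 6 lies under S → NP → PP → NP → ADJ. The lowest shared node is the PP.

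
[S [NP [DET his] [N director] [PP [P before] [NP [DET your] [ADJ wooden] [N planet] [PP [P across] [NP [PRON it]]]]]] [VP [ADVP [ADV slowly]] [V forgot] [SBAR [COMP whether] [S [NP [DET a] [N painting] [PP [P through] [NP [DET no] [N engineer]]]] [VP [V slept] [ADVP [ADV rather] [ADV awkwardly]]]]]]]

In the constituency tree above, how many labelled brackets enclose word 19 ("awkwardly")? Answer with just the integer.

7

Path from the root down to the word: S → VP → SBAR → S → VP → ADVP → ADV. That is 7 enclosing brackets.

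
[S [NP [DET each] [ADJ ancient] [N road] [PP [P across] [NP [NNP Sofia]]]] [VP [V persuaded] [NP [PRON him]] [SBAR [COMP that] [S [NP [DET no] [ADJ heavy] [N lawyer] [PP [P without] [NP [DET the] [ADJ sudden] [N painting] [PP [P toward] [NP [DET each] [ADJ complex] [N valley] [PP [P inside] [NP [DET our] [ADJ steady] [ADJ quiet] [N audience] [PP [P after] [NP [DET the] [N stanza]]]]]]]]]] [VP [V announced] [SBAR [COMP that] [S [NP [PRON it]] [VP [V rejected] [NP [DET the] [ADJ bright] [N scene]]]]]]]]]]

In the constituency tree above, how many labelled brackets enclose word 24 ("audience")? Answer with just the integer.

Path from the root down to the word: S → VP → SBAR → S → NP → PP → NP → PP → NP → PP → NP → N. That is 12 enclosing brackets.

12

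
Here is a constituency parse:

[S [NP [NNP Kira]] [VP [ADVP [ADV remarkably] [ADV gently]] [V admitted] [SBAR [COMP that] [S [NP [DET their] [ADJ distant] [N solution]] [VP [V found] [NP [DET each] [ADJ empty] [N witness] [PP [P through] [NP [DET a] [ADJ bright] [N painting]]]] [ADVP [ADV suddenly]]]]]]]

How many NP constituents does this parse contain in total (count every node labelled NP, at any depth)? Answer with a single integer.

4

Listing each NP by its span: [NP Kira]; [NP their distant solution]; [NP each empty witness through a bright painting]; [NP a bright painting] — that makes 4.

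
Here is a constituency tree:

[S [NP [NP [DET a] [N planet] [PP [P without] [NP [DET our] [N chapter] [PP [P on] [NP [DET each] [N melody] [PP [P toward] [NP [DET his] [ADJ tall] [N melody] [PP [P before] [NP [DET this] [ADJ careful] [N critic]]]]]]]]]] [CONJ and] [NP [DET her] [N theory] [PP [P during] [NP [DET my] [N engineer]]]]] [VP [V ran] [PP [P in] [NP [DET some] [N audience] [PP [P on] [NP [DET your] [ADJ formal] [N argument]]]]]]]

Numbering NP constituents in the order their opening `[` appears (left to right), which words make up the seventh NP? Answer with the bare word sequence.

In left-to-right order the NP constituents are "a planet without our chapter on each melody toward his tall melody before this careful critic and her theory during my engineer"; "a planet without our chapter on each melody toward his tall melody before this careful critic"; "our chapter on each melody toward his tall melody before this careful critic"; "each melody toward his tall melody before this careful critic"; "his tall melody before this careful critic"; "this careful critic"; "her theory during my engineer"; "my engineer"; "some audience on your formal argument"; "your formal argument". Number 7 is "her theory during my engineer".

her theory during my engineer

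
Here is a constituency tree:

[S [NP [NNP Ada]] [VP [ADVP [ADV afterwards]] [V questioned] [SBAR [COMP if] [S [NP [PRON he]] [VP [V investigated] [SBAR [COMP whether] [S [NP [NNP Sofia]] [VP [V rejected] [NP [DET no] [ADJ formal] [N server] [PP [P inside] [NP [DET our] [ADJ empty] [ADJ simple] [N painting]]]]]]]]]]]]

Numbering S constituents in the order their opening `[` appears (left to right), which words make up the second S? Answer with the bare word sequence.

In left-to-right order the S constituents are "Ada afterwards questioned if he investigated whether Sofia rejected no formal server inside our empty simple painting"; "he investigated whether Sofia rejected no formal server inside our empty simple painting"; "Sofia rejected no formal server inside our empty simple painting". Number 2 is "he investigated whether Sofia rejected no formal server inside our empty simple painting".

he investigated whether Sofia rejected no formal server inside our empty simple painting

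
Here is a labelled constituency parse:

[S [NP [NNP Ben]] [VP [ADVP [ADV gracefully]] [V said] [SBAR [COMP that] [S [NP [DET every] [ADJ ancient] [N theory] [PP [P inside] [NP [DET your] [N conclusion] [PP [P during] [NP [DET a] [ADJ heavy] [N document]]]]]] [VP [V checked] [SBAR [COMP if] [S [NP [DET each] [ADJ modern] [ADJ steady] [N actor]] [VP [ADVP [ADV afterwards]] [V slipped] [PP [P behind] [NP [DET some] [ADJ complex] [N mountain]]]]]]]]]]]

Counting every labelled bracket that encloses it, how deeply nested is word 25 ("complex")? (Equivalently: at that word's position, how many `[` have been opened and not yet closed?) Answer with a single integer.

11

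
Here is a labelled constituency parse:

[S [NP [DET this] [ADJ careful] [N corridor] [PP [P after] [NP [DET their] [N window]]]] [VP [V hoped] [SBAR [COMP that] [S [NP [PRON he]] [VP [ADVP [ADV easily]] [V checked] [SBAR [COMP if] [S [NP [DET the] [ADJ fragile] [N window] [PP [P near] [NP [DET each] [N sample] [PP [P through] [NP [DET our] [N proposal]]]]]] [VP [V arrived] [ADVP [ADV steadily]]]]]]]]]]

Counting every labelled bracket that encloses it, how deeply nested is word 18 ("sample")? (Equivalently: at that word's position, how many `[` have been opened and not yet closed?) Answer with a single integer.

Path from the root down to the word: S → VP → SBAR → S → VP → SBAR → S → NP → PP → NP → N. That is 11 enclosing brackets.

11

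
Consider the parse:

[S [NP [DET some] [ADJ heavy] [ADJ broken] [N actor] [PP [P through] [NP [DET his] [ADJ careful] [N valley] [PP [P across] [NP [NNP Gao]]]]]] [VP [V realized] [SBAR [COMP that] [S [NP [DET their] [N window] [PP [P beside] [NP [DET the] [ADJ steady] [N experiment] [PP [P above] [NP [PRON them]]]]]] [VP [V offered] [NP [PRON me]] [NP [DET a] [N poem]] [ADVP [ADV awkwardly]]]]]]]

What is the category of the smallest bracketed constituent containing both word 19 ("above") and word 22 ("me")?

Both words fall inside [S their window beside the steady experiment above them offered me a poem awkwardly] (words 13–25), and no smaller constituent contains them both. Label: S.

S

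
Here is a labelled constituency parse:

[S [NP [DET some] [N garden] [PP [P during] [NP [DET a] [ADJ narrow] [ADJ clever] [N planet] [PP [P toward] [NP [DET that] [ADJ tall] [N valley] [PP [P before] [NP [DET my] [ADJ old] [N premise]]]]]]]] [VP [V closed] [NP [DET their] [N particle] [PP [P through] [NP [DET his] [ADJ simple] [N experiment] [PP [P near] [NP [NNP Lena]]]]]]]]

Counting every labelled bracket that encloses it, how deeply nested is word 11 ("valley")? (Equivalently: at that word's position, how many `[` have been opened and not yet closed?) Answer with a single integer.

7

Path from the root down to the word: S → NP → PP → NP → PP → NP → N. That is 7 enclosing brackets.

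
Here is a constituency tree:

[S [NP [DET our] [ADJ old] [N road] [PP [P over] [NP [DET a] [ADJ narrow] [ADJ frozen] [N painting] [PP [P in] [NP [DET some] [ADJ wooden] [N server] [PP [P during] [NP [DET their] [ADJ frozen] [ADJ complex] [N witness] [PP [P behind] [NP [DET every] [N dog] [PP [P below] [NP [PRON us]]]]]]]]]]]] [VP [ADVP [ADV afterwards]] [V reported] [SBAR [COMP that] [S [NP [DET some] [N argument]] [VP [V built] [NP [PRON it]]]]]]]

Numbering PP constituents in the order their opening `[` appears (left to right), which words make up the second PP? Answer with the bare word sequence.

in some wooden server during their frozen complex witness behind every dog below us

Opening `[PP` markers occur at word positions 4, 9, 13, 18, 21; the second of these opens the constituent [PP in some wooden server during their frozen complex witness behind every dog below us].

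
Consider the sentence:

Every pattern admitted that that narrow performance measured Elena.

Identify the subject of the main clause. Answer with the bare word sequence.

"every pattern" is the NP that combines with the VP headed by "admitted" to form the main clause — the subject.

every pattern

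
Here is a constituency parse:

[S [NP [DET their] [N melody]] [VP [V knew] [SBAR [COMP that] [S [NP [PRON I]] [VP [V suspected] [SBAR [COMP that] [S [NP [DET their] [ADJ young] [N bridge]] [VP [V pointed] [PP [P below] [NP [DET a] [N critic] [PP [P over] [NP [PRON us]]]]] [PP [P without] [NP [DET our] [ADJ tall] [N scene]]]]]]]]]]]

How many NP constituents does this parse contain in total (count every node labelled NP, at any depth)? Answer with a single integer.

6

Listing each NP by its span: [NP their melody]; [NP I]; [NP their young bridge]; [NP a critic over us]; [NP us]; [NP our tall scene] — that makes 6.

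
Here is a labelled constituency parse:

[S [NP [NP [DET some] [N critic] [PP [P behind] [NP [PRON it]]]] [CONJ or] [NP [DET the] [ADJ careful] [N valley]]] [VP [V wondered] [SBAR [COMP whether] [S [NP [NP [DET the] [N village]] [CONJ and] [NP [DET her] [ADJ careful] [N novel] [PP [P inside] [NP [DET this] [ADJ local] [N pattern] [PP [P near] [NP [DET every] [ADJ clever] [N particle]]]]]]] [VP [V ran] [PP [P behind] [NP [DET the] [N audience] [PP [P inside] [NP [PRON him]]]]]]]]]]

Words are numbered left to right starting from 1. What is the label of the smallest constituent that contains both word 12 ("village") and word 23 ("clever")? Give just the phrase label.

NP

Both words fall inside [NP the village and her careful novel inside this local pattern near every clever particle] (words 11–24), and no smaller constituent contains them both. Label: NP.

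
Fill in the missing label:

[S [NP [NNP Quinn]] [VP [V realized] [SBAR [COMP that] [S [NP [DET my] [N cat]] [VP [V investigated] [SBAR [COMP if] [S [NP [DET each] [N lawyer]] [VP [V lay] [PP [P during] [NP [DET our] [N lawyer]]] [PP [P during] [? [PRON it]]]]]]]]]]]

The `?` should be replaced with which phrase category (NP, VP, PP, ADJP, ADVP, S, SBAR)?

NP

Looking at what the `?` directly dominates — PRON 'it' — this is a noun phrase (NP).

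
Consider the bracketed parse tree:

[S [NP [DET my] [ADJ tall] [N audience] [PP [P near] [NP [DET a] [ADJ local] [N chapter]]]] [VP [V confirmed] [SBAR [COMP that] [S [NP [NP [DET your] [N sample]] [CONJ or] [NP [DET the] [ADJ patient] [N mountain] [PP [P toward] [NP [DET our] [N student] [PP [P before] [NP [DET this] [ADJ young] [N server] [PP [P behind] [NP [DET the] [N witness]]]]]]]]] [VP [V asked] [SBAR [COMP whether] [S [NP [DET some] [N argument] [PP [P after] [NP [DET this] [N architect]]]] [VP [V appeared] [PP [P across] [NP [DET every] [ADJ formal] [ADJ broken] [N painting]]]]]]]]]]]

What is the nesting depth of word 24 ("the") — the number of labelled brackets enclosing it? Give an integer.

13

The word sits inside DET, which is inside NP, inside PP, inside NP, inside PP, inside NP, inside PP, inside NP, inside NP, inside S, inside SBAR, inside VP, inside S — 13 brackets in all.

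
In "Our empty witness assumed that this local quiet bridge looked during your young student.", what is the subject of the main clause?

The subject of the main clause is the NP immediately before the verb "assumed": "our empty witness".

our empty witness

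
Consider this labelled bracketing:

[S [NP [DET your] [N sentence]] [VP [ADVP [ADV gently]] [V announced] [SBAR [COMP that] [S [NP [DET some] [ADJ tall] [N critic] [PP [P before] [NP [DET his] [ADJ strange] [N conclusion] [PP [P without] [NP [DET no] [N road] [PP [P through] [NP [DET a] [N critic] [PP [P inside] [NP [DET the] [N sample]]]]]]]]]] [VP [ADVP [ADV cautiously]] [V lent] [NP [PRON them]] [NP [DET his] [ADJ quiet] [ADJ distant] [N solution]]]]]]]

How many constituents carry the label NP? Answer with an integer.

8

Listing each NP by its span: [NP your sentence]; [NP some tall critic before his strange conclusion without no road through a critic inside the sample]; [NP his strange conclusion without no road through a critic inside the sample]; [NP no road through a critic inside the sample]; [NP a critic inside the sample]; [NP the sample] … — that makes 8.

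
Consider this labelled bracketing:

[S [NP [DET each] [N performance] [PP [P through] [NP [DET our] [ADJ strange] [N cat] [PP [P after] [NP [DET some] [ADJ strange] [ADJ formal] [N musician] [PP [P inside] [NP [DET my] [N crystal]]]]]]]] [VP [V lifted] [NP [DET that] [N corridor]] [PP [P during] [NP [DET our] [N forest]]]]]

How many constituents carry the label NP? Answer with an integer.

The NP constituents are: [NP each performance through our strange cat after some strange formal musician inside my crystal]; [NP our strange cat after some strange formal musician inside my crystal]; [NP some strange formal musician inside my crystal]; [NP my crystal]; [NP that corridor]; [NP our forest]. Total: 6.

6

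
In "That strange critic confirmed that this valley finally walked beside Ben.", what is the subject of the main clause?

that strange critic

In the main clause the verb is "confirmed"; the NP preceding it, "that strange critic", is the subject.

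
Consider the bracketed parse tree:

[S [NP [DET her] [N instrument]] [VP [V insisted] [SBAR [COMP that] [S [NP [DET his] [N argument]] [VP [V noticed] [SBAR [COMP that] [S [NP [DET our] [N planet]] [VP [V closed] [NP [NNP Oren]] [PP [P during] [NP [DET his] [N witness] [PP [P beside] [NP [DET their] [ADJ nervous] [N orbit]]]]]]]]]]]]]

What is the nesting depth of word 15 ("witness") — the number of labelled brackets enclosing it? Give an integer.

11

The word sits inside N, which is inside NP, inside PP, inside VP, inside S, inside SBAR, inside VP, inside S, inside SBAR, inside VP, inside S — 11 brackets in all.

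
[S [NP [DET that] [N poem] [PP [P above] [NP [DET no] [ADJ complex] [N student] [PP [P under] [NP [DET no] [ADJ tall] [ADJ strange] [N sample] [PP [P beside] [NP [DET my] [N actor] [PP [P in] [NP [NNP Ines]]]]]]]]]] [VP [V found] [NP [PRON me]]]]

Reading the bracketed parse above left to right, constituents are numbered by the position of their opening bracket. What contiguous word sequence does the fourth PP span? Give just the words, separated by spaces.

In left-to-right order the PP constituents are "above no complex student under no tall strange sample beside my actor in Ines"; "under no tall strange sample beside my actor in Ines"; "beside my actor in Ines"; "in Ines". Number 4 is "in Ines".

in Ines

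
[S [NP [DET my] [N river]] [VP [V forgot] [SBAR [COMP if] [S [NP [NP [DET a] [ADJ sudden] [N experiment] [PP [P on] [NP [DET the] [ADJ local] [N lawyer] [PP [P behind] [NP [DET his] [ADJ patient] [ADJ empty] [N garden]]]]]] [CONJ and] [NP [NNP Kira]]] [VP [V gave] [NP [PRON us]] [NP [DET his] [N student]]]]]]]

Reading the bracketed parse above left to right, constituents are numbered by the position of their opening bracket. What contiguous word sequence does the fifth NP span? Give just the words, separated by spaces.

The NP opening brackets appear, in order, over: "my river"; "a sudden experiment on the local lawyer behind his patient empty garden and Kira"; "a sudden experiment on the local lawyer behind his patient empty garden"; "the local lawyer behind his patient empty garden"; "his patient empty garden"; "Kira"; "us"; "his student". The fifth one spans "his patient empty garden".

his patient empty garden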